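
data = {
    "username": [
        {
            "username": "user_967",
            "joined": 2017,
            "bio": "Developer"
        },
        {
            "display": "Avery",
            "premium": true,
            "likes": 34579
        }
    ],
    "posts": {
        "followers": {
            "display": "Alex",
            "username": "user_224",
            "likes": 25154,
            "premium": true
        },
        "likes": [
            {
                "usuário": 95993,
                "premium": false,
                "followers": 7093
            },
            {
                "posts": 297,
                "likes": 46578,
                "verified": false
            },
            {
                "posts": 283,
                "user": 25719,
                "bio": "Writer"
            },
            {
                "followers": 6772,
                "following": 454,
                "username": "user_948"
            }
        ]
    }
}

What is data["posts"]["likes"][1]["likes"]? 46578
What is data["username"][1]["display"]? "Avery"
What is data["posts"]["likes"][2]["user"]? 25719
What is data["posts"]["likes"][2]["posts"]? 283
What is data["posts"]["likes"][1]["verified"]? False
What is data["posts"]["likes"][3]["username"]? "user_948"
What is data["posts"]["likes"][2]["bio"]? "Writer"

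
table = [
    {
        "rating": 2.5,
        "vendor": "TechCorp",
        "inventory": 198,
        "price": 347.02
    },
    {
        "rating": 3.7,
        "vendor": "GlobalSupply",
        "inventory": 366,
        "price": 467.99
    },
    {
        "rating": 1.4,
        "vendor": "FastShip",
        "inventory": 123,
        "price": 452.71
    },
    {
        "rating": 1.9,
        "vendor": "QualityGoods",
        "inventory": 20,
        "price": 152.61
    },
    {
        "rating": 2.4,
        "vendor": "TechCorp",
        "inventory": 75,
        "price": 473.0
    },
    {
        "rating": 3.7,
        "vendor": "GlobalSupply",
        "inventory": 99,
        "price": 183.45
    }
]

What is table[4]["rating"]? 2.4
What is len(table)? 6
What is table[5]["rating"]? 3.7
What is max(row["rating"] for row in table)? 3.7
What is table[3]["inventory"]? 20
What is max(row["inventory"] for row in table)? 366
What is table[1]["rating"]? 3.7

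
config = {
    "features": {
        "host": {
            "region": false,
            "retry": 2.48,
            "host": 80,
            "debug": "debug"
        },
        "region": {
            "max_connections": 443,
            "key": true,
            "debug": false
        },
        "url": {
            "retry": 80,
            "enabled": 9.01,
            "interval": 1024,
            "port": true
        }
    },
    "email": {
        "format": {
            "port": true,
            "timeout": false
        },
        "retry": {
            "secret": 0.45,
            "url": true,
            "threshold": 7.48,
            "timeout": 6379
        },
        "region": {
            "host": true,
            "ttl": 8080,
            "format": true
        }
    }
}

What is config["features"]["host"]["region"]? False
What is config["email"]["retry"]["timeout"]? 6379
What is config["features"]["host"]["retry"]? 2.48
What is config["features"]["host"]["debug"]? "debug"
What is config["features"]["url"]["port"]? True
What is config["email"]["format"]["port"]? True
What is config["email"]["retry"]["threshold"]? 7.48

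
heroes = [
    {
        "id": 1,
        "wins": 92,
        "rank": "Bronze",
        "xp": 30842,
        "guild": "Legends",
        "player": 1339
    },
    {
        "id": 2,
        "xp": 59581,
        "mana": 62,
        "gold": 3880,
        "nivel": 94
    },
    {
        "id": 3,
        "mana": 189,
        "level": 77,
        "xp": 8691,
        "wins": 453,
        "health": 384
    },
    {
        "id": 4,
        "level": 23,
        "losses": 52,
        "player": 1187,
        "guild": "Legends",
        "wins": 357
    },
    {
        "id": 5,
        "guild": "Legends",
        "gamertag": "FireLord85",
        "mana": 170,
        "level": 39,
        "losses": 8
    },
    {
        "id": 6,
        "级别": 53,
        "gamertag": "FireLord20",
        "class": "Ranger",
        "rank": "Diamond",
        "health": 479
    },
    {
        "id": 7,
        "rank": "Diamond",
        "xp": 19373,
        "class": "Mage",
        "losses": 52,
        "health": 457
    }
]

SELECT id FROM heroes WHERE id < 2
[1]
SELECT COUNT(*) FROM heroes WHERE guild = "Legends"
3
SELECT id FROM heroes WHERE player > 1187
[1]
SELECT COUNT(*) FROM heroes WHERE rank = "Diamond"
2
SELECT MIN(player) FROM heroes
1187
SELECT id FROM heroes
[1, 2, 3, 4, 5, 6, 7]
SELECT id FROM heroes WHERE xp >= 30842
[1, 2]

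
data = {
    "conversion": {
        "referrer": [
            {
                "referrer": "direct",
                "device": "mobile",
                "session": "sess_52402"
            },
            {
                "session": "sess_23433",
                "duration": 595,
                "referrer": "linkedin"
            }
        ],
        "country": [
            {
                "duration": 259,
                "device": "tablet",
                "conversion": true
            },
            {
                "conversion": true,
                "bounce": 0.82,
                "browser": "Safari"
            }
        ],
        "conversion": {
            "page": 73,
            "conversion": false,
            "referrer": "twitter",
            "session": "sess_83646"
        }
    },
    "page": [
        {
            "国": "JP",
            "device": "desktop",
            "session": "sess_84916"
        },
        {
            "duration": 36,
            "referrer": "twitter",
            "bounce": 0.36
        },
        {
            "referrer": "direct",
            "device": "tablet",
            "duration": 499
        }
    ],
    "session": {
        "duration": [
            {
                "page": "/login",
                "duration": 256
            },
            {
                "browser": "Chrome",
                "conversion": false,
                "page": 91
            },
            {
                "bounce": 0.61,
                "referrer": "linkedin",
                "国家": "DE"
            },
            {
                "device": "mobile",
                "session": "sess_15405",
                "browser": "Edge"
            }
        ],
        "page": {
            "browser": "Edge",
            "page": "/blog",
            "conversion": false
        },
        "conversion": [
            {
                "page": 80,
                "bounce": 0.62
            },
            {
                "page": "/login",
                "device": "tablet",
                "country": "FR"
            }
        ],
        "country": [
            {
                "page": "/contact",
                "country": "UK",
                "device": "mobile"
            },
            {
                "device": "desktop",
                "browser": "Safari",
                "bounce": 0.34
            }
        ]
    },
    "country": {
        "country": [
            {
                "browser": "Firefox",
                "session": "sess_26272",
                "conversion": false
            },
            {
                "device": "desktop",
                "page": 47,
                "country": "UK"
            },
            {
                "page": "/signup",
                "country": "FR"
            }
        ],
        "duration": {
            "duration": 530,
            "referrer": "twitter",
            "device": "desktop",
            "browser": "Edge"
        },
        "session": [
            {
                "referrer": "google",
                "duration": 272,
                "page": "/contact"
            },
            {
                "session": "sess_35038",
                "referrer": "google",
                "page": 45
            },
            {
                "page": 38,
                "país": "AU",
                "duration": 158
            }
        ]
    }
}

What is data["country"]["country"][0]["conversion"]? False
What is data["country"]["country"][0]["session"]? "sess_26272"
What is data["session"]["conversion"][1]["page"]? "/login"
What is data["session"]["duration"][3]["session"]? "sess_15405"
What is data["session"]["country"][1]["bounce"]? 0.34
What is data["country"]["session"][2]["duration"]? 158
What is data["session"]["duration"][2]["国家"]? "DE"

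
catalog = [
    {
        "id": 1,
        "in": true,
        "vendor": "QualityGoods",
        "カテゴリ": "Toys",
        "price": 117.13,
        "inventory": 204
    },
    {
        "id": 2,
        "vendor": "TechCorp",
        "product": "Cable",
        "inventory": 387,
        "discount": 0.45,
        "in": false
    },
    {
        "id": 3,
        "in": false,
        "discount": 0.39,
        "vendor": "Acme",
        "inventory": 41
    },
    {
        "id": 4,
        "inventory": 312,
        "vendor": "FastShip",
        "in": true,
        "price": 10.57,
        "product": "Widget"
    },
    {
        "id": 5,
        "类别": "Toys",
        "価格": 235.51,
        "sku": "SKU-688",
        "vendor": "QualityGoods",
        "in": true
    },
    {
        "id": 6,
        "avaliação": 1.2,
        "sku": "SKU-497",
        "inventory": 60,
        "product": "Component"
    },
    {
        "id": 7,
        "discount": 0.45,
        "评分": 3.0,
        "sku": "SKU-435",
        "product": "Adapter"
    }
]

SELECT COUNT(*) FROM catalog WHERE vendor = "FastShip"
1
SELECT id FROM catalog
[1, 2, 3, 4, 5, 6, 7]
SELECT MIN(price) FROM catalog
10.57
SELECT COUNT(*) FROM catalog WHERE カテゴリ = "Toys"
1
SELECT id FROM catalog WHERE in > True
[]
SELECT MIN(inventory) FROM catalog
41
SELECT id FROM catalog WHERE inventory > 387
[]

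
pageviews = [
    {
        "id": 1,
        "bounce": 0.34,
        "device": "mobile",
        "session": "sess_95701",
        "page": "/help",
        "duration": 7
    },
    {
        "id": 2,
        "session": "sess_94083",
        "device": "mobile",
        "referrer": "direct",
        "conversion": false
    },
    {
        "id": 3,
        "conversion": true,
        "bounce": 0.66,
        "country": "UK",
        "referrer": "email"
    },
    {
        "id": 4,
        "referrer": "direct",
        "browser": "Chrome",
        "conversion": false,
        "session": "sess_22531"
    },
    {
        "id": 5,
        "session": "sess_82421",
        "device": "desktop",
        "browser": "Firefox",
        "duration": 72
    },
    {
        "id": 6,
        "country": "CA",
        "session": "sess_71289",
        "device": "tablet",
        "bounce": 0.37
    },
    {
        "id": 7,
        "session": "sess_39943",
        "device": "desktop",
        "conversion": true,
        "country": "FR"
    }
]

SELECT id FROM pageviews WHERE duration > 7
[5]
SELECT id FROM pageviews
[1, 2, 3, 4, 5, 6, 7]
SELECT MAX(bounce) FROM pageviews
0.66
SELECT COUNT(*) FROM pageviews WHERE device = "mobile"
2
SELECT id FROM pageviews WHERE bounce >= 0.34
[1, 3, 6]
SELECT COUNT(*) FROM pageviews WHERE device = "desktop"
2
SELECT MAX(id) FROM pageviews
7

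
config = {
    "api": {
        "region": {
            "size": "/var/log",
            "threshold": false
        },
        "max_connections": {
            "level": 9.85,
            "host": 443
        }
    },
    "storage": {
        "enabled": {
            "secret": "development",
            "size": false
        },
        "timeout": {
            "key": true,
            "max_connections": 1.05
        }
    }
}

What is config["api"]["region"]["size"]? "/var/log"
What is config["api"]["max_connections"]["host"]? 443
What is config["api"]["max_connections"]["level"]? 9.85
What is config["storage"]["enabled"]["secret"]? "development"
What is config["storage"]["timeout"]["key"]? True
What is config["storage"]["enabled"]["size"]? False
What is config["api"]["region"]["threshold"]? False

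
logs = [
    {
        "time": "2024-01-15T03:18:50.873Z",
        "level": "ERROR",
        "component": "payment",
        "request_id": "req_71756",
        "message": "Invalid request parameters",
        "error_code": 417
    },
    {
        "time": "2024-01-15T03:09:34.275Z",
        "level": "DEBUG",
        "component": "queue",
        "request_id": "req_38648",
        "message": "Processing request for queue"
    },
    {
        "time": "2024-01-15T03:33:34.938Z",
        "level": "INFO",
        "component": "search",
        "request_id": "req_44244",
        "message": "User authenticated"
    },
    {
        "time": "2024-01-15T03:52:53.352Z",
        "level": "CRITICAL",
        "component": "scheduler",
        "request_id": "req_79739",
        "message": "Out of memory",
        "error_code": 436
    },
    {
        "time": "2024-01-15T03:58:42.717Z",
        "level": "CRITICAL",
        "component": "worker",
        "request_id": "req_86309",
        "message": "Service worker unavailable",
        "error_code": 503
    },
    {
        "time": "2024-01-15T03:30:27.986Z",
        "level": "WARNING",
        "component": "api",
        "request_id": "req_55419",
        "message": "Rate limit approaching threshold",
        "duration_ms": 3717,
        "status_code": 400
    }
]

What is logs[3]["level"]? "CRITICAL"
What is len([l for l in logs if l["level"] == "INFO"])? 1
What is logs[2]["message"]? "User authenticated"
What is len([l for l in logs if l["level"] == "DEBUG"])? 1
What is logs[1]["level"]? "DEBUG"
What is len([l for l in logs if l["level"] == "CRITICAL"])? 2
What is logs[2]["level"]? "INFO"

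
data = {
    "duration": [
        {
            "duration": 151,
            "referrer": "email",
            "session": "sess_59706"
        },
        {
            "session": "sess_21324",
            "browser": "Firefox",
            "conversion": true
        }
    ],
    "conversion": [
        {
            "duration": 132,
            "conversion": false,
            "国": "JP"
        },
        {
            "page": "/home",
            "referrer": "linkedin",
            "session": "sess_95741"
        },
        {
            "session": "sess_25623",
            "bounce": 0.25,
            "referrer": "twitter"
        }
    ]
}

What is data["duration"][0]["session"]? "sess_59706"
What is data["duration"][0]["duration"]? 151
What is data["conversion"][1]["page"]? "/home"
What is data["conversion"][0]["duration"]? 132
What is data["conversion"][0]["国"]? "JP"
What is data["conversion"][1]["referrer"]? "linkedin"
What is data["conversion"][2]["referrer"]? "twitter"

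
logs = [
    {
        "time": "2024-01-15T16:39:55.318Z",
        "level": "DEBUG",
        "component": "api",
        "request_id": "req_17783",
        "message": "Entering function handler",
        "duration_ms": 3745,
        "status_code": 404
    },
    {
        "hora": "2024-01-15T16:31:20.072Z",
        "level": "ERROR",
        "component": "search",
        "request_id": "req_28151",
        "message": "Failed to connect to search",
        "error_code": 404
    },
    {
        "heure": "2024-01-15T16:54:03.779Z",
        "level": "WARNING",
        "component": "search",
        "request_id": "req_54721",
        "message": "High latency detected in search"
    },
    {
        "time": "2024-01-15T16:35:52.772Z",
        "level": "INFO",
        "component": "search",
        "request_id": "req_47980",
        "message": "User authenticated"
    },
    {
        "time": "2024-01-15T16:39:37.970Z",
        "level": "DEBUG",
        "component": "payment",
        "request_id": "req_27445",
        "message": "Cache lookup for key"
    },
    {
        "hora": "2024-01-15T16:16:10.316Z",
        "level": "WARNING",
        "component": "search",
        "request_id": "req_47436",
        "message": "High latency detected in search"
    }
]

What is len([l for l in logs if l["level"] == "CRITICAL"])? 0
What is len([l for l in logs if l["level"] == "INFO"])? 1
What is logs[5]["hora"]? "2024-01-15T16:16:10.316Z"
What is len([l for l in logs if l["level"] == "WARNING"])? 2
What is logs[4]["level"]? "DEBUG"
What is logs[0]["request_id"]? "req_17783"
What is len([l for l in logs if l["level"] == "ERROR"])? 1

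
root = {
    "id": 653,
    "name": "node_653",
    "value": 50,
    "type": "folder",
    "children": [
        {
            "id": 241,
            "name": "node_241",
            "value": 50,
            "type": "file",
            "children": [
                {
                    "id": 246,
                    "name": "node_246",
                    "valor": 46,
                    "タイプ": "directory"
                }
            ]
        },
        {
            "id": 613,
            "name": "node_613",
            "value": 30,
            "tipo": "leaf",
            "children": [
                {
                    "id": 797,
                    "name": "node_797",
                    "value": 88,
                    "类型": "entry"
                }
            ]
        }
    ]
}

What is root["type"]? "folder"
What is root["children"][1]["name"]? "node_613"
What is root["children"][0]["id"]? 241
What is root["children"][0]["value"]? 50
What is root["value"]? 50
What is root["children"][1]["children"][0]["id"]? 797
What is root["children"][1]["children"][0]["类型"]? "entry"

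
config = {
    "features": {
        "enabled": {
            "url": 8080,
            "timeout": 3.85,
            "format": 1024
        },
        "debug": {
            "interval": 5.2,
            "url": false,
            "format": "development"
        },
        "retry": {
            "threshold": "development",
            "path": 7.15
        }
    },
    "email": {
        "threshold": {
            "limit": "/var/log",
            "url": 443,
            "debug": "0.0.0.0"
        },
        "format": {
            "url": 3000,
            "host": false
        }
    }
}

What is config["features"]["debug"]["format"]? "development"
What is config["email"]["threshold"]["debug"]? "0.0.0.0"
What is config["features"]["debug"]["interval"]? 5.2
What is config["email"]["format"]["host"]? False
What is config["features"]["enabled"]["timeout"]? 3.85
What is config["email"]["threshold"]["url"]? 443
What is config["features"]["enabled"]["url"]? 8080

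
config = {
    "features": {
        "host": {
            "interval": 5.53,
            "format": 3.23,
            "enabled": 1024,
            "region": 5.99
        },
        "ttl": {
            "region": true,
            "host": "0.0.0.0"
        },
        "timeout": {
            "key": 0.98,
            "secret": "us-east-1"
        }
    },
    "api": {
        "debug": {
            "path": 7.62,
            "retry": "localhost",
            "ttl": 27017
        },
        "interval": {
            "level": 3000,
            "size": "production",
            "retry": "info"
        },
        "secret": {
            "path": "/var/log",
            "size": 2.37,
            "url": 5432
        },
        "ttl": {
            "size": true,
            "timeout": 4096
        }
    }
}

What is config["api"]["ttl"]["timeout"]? 4096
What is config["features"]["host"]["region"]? 5.99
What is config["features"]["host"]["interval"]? 5.53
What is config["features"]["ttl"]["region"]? True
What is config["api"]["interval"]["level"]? 3000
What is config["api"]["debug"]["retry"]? "localhost"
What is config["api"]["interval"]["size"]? "production"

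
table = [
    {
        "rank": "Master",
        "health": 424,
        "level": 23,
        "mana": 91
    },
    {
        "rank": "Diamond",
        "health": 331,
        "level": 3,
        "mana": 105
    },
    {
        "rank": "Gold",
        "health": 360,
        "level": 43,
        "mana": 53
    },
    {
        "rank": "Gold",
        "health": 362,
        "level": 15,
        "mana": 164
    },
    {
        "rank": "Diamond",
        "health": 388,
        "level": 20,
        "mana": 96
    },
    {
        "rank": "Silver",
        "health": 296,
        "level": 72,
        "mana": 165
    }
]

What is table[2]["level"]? 43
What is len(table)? 6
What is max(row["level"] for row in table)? 72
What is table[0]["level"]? 23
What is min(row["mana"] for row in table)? 53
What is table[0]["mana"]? 91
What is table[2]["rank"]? "Gold"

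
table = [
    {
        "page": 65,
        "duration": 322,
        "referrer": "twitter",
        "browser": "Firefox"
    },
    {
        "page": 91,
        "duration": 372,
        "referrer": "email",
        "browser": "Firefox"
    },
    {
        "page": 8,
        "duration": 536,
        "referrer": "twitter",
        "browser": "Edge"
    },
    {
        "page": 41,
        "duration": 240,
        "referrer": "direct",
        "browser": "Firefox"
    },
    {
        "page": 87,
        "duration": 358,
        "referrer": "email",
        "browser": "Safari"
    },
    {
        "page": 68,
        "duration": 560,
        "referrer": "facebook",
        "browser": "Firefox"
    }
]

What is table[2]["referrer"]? "twitter"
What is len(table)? 6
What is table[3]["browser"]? "Firefox"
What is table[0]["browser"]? "Firefox"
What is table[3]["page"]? 41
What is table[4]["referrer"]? "email"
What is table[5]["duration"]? 560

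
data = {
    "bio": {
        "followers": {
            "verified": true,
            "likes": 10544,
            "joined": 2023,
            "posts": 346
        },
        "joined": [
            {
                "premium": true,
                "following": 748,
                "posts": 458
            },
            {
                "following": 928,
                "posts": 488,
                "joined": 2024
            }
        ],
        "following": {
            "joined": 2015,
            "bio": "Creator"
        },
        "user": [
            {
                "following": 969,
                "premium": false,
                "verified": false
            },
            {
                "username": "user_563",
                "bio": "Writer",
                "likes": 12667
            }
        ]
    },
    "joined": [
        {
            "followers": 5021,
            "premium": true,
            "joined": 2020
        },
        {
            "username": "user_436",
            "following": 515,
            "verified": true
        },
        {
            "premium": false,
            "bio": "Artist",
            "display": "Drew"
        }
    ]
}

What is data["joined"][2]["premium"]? False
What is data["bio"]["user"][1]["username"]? "user_563"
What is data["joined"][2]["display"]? "Drew"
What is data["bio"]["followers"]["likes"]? 10544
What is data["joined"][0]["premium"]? True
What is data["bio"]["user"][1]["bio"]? "Writer"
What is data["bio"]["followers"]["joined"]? 2023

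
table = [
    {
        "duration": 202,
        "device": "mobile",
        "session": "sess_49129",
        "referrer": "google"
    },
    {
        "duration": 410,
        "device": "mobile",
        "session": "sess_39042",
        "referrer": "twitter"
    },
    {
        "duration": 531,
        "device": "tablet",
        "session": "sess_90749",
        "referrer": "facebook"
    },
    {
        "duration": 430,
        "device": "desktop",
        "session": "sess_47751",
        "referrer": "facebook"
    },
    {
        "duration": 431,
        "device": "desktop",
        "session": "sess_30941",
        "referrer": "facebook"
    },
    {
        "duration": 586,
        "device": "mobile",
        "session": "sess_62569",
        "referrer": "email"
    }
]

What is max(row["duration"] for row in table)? 586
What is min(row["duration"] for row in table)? 202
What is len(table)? 6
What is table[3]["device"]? "desktop"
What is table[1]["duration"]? 410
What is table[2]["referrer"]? "facebook"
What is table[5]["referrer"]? "email"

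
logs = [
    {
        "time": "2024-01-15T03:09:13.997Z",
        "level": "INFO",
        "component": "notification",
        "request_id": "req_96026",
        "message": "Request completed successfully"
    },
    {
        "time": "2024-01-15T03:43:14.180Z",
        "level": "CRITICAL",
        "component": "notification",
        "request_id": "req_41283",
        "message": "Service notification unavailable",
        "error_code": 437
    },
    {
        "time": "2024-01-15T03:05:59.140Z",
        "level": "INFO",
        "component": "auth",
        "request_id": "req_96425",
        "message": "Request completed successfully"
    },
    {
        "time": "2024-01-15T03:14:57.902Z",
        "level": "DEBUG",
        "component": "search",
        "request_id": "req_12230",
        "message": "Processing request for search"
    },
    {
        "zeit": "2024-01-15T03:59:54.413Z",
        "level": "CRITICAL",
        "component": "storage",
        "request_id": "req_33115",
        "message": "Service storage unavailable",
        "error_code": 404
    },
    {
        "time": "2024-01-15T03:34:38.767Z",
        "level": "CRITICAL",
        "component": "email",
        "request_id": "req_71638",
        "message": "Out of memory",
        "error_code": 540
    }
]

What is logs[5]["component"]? "email"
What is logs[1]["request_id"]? "req_41283"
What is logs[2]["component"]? "auth"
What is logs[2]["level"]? "INFO"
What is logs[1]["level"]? "CRITICAL"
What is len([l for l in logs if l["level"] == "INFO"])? 2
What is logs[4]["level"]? "CRITICAL"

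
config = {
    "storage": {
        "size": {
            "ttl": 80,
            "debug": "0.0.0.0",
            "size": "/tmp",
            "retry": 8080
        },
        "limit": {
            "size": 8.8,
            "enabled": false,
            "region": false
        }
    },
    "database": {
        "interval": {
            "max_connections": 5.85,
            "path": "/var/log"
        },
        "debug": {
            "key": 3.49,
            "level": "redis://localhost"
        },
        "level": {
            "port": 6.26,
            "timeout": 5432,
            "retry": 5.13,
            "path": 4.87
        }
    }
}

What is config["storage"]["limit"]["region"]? False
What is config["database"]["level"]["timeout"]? 5432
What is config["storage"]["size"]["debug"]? "0.0.0.0"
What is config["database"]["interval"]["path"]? "/var/log"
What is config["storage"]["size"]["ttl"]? 80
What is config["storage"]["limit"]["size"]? 8.8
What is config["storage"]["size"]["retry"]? 8080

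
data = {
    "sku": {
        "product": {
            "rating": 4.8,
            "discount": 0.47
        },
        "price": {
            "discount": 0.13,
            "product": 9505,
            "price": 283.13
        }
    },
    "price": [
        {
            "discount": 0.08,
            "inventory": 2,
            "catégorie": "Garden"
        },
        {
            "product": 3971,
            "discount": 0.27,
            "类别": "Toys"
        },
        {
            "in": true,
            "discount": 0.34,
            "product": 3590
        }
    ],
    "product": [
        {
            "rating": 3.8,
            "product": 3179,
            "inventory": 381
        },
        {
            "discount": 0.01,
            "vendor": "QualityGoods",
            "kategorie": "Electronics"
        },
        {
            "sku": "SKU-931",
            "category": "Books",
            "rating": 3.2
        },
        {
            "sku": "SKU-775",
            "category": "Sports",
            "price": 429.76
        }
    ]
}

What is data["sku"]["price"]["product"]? 9505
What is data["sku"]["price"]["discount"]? 0.13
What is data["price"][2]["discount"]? 0.34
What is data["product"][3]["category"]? "Sports"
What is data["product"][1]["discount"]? 0.01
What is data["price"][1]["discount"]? 0.27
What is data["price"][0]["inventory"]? 2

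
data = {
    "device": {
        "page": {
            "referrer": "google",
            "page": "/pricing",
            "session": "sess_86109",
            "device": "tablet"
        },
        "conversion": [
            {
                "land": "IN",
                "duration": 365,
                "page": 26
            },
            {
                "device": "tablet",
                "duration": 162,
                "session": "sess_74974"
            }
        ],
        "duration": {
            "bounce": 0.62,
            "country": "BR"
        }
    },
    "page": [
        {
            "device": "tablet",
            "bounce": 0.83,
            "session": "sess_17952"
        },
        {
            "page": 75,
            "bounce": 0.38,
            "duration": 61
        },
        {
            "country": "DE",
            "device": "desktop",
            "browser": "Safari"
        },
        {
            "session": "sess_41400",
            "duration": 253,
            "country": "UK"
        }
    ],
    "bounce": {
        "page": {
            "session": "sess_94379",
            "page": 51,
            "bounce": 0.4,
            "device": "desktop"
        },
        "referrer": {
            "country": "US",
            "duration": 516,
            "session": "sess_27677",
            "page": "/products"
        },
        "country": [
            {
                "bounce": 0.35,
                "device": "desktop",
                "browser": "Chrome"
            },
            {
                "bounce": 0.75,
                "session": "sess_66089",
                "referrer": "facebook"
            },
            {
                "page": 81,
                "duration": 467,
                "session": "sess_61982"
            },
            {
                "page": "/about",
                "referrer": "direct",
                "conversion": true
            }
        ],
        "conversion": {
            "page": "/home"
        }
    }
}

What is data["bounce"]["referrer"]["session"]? "sess_27677"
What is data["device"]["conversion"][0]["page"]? 26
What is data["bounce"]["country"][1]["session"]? "sess_66089"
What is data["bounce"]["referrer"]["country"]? "US"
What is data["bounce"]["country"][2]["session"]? "sess_61982"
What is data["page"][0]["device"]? "tablet"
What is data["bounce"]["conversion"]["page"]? "/home"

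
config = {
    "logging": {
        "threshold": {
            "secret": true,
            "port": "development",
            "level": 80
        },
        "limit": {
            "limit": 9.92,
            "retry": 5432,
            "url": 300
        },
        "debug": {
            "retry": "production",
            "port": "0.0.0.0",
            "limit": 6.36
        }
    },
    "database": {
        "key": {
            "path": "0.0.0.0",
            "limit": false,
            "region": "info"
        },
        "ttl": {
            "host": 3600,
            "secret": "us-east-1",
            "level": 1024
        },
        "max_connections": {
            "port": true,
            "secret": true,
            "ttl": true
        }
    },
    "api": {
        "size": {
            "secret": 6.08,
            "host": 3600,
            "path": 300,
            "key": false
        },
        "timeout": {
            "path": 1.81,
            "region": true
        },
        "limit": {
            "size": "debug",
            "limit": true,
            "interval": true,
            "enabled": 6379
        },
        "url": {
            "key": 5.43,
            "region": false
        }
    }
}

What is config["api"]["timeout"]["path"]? 1.81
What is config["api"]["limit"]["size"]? "debug"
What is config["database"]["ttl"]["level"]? 1024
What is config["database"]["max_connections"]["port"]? True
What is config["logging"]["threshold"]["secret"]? True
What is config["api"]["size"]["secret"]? 6.08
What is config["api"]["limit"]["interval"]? True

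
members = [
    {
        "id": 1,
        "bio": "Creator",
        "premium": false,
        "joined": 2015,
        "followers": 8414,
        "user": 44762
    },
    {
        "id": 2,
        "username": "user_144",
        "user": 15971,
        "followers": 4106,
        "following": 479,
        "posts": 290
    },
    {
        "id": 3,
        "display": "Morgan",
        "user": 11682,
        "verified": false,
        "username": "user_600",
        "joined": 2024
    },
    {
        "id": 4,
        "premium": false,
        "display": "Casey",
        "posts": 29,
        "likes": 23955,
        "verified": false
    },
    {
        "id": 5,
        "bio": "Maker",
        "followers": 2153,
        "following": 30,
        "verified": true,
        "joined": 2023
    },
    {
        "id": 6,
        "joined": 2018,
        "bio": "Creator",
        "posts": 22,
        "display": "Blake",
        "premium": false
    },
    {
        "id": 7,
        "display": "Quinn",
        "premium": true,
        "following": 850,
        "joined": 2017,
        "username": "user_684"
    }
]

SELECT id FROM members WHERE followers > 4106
[1]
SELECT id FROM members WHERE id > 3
[4, 5, 6, 7]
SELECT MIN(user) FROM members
11682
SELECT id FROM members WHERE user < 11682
[]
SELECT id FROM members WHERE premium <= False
[1, 4, 6]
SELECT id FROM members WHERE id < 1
[]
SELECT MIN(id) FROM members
1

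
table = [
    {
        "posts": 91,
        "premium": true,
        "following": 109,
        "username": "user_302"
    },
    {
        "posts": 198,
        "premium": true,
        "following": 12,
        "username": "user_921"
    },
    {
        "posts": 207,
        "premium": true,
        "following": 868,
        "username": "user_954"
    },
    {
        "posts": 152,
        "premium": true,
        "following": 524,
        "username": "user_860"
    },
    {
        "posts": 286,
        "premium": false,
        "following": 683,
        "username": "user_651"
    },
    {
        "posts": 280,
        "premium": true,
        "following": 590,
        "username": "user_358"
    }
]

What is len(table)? 6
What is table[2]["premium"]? True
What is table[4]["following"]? 683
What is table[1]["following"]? 12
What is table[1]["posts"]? 198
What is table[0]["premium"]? True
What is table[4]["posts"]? 286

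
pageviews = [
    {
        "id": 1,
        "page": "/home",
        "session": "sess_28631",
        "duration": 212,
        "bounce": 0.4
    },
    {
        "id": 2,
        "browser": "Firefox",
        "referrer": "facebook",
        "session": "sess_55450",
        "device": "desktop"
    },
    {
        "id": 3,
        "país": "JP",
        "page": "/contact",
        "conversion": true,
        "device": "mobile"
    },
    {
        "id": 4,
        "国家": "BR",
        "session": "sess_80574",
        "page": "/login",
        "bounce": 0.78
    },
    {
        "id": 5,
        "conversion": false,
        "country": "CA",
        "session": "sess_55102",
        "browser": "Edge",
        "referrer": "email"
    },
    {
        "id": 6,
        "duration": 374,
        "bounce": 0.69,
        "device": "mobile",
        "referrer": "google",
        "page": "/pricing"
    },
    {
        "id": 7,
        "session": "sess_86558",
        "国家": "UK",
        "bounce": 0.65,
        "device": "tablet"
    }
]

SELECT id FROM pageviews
[1, 2, 3, 4, 5, 6, 7]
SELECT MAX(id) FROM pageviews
7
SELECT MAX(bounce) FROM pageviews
0.78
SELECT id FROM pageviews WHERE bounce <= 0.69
[1, 6, 7]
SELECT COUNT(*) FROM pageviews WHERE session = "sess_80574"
1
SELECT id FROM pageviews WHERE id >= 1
[1, 2, 3, 4, 5, 6, 7]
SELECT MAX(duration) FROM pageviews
374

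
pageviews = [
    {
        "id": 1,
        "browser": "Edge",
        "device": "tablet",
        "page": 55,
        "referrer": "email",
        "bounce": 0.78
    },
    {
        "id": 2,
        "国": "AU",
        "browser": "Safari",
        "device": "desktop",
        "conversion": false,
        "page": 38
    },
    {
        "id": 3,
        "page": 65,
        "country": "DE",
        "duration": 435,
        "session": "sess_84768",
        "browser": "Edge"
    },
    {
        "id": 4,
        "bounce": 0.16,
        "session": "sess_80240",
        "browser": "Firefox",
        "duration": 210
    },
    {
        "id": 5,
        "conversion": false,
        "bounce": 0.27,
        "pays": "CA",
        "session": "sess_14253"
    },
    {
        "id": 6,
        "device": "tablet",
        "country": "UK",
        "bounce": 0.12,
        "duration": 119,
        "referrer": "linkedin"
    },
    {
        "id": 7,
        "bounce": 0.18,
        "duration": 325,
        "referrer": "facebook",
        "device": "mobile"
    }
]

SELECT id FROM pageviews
[1, 2, 3, 4, 5, 6, 7]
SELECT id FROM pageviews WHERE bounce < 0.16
[6]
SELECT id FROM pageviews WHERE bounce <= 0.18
[4, 6, 7]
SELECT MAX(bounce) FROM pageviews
0.78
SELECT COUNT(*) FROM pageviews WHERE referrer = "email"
1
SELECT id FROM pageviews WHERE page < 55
[2]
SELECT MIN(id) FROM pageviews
1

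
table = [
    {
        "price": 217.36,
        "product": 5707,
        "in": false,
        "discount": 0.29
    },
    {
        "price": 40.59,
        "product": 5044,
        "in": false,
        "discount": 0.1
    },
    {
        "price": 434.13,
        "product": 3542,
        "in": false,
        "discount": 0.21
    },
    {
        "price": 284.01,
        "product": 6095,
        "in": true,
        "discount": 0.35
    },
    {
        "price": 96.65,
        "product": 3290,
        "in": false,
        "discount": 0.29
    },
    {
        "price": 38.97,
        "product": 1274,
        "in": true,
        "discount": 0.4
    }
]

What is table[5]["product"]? 1274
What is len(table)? 6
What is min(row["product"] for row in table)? 1274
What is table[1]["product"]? 5044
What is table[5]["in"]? True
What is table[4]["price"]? 96.65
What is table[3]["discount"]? 0.35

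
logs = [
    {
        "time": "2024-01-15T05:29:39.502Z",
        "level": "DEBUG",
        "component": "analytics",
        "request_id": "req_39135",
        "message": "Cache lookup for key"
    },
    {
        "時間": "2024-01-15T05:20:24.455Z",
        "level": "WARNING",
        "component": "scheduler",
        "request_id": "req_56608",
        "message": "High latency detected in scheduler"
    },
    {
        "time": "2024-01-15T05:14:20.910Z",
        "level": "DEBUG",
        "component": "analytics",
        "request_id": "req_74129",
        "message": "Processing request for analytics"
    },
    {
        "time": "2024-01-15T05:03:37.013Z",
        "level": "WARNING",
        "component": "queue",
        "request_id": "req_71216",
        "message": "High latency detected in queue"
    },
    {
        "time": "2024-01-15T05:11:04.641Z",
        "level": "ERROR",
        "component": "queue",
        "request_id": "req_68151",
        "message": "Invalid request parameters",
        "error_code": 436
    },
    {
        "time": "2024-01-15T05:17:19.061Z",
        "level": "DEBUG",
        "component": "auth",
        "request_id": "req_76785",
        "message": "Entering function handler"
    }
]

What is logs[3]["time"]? "2024-01-15T05:03:37.013Z"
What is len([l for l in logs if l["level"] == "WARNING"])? 2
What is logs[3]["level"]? "WARNING"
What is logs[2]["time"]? "2024-01-15T05:14:20.910Z"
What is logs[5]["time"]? "2024-01-15T05:17:19.061Z"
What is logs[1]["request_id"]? "req_56608"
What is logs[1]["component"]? "scheduler"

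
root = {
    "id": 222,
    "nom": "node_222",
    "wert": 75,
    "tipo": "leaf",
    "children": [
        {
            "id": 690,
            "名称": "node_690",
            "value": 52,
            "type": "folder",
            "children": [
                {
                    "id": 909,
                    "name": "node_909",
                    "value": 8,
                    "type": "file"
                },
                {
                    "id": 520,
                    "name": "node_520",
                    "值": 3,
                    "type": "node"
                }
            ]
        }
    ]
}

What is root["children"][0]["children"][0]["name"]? "node_909"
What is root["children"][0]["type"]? "folder"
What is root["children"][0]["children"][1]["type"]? "node"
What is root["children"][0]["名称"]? "node_690"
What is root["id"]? 222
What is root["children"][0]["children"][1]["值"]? 3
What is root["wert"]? 75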